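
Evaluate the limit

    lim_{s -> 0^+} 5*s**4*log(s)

This is a 0·(−∞) form. Rewrite as 5·ln(s) / s^(−4) and apply L'Hôpital:
the derivative quotient is 5·(1/s) / (−4·s^(−5)) = (-5/4)·s^4 → 0.

0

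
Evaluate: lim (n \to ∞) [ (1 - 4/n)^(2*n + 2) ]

The base → 1 and the exponent → ∞: a 1^∞ form.
Take logarithms: (2n + 2)·ln(1 - 4/n). Since ln(1+u) ~ u for small u, this behaves like (2n)·(-4/n) → -8.
So the limit is e^(-8).

e^(-8)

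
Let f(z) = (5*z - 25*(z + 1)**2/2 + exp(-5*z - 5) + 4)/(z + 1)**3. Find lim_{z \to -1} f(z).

Direct substitution gives 0/0.
Apply L'Hôpital: lim (-25*z - 5*e^(-5*z - 5) - 20)/(3*(z + 1)^2), still 0/0.
Apply L'Hôpital: lim (25*e^(-5*z - 5) - 25)/(6*z + 6), still 0/0.
After 3 applications of L'Hôpital's rule the quotient is (-125*e^(-5*z - 5))/(6); substituting z = -1 gives -125/6.

-125/6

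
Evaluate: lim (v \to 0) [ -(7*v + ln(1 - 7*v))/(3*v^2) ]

Direct substitution gives 0/0.
Apply L'Hôpital: lim (7 - 7/(1 - 7*v))/(-6*v), still 0/0.
After 2 applications of L'Hôpital's rule the quotient is (-49/(1 - 7*v)^2)/(-6); substituting v = 0 gives 49/6.

49/6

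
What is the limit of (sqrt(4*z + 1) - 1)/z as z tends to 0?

A 0/0 form; rationalise with √(1 + 4z) + √1. This collapses the numerator to 4z, leaving 4/(√(1 + 4z) + √1) → 4/(2√1) = 2.

2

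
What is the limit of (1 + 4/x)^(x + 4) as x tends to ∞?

e^(4)

Let L be the limit and take ln: ln L = lim (x + 4)·ln(1 + 4/x) = lim (x + 4)·(4/x + O(1/x²)) = 4.
Hence L = e^(4).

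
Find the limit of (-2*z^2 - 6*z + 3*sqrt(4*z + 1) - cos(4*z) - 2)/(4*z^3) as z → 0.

Substitution gives 0/0; apply L'Hôpital's rule 3 times.
After differentiating numerator and denominator 3 times the quotient is (-64*sin(4*z) + 72/(4*z + 1)^(5/2))/(24); at z = 0 this is 3.

3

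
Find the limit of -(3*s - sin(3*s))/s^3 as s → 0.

Direct substitution gives 0/0.
Apply L'Hôpital: lim (3 - 3*cos(3*s))/(-3*s^2), still 0/0.
Apply L'Hôpital: lim (9*sin(3*s))/(-6*s), still 0/0.
After 3 applications of L'Hôpital's rule the quotient is (27*cos(3*s))/(-6); substituting s = 0 gives -9/2.

-9/2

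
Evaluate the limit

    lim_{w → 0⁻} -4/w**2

As w → 0⁻, (w) → 0⁻, so (w)^2 → 0⁺ and -4/(w)^2 → -∞.

-∞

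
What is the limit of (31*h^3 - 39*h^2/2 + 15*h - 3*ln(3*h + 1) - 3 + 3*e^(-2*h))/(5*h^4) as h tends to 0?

251/20

Substitution gives 0/0; apply L'Hôpital's rule 4 times.
After differentiating numerator and denominator 4 times the quotient is (48*e^(-2*h) + 1458/(3*h + 1)^4)/(120); at h = 0 this is 251/20.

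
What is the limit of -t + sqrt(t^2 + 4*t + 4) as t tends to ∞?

An ∞ − ∞ form. Rationalising with the conjugate, the difference becomes (4t + 4) / (√(t^2 + 4*t + 4) + t).
For large t the denominator behaves like 2·t, so the quotient tends to 4/2 = 2.

2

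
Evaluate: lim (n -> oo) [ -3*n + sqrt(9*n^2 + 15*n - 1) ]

This has the form ∞ − ∞. Multiply and divide by the conjugate √(9*n^2 + 15*n - 1) + 3n.
That gives (15n - 1) / (√(9*n^2 + 15*n - 1) + 3n).
Divide numerator and denominator by n: the limit is 15/(2·3) = 5/2.

5/2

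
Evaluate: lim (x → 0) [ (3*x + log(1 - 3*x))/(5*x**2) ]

Direct substitution gives 0/0.
Apply L'Hôpital: lim (3 - 3/(1 - 3*x))/(10*x), still 0/0.
After 2 applications of L'Hôpital's rule the quotient is (-9/(1 - 3*x)^2)/(10); substituting x = 0 gives -9/10.

-9/10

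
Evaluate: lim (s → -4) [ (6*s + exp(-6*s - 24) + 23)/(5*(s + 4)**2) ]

18/5

Direct substitution gives 0/0.
Apply L'Hôpital: lim (6 - 6*e^(-6*s - 24))/(10*s + 40), still 0/0.
After 2 applications of L'Hôpital's rule the quotient is (36*e^(-6*s - 24))/(10); substituting s = -4 gives 18/5.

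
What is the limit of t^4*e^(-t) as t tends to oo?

0

Write as t^4/e^{1t}, an ∞/∞ form.
Exponential growth dominates any polynomial, so repeated L'Hôpital (or the standard result) gives 0.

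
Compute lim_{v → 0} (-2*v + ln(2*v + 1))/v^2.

Direct substitution gives 0/0.
Apply L'Hôpital: lim (-2 + 2/(2*v + 1))/(2*v), still 0/0.
After 2 applications of L'Hôpital's rule the quotient is (-4/(2*v + 1)^2)/(2); substituting v = 0 gives -2.

-2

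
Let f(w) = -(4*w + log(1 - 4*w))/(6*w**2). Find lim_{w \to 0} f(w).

4/3

Direct substitution gives 0/0.
Apply L'Hôpital: lim (4 - 4/(1 - 4*w))/(-12*w), still 0/0.
After 2 applications of L'Hôpital's rule the quotient is (-16/(1 - 4*w)^2)/(-12); substituting w = 0 gives 4/3.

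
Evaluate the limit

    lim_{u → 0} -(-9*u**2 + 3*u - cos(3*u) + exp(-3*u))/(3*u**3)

Substitution gives 0/0; apply L'Hôpital's rule 3 times.
After differentiating numerator and denominator 3 times the quotient is (-27*sin(3*u) - 27*e^(-3*u))/(-18); at u = 0 this is 3/2.

3/2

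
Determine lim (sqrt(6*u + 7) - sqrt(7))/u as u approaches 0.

A 0/0 form; rationalise with √(7 + 6u) + √7. This collapses the numerator to 6u, leaving 6/(√(7 + 6u) + √7) → 6/(2√7) = 3*√(7)/7.

3*√(7)/7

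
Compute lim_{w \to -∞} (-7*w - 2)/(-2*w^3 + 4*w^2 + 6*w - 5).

The denominator has degree 3 and the numerator degree 1. Dividing numerator and denominator by w^3 sends every term to 0 except the leading denominator term, so the limit is 0.

0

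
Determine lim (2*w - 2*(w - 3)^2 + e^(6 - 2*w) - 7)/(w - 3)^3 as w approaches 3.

-4/3

Direct substitution gives 0/0.
Apply L'Hôpital: lim (-4*w - 2*e^(6 - 2*w) + 14)/(3*(w - 3)^2), still 0/0.
Apply L'Hôpital: lim (4*e^(6 - 2*w) - 4)/(6*w - 18), still 0/0.
After 3 applications of L'Hôpital's rule the quotient is (-8*e^(6 - 2*w))/(6); substituting w = 3 gives -4/3.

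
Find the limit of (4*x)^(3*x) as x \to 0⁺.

Base → 0⁺ and exponent → 0⁺: a 0^0 form.
Take logs: 3x·ln(4x). This is 0·(−∞); rewriting as ln(4x)/(1/(3x)) and applying L'Hôpital gives 0.
Hence the limit is e^0 = 1.

1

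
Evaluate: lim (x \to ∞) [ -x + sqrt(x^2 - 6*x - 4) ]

-3

This has the form ∞ − ∞. Multiply and divide by the conjugate √(x^2 - 6*x - 4) + x.
That gives (-6x - 4) / (√(x^2 - 6*x - 4) + x).
Divide numerator and denominator by x: the limit is -6/(2·1) = -3.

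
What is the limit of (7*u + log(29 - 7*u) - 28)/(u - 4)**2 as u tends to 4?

Direct substitution gives 0/0.
Apply L'Hôpital: lim (7 - 7/(29 - 7*u))/(2*u - 8), still 0/0.
After 2 applications of L'Hôpital's rule the quotient is (-49/(29 - 7*u)^2)/(2); substituting u = 4 gives -49/2.

-49/2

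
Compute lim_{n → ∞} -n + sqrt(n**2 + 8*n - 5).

This has the form ∞ − ∞. Multiply and divide by the conjugate √(n^2 + 8*n - 5) + n.
That gives (8n - 5) / (√(n^2 + 8*n - 5) + n).
Divide numerator and denominator by n: the limit is 8/(2·1) = 4.

4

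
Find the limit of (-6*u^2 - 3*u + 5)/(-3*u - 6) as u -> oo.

∞

The numerator has higher degree (2 > 1); the quotient behaves like (-6/(-3))·u^1 for large |u|.
As u → +∞ this diverges to ∞.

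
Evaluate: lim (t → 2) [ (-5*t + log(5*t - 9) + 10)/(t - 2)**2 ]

Direct substitution gives 0/0.
Apply L'Hôpital: lim (-5 + 5/(5*t - 9))/(2*t - 4), still 0/0.
After 2 applications of L'Hôpital's rule the quotient is (-25/(5*t - 9)^2)/(2); substituting t = 2 gives -25/2.

-25/2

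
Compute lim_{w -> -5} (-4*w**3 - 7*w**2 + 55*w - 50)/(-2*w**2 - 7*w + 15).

Since w = -5 makes numerator and denominator zero, (w + 5) divides both.
Cancelling it gives (-4*w^2 + 13*w - 10)/(3 - 2*w); now plug in w = -5 to get -175/13.

-175/13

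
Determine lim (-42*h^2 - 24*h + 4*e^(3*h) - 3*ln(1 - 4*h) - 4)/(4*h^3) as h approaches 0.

41/2

Substitution gives 0/0 (the numerator vanishes to order 3).
Expand each term to order h^3: the coefficient of h^3 in -3·ln(1 - 4h) is 64 and in 4·e^(3h) is 18.
Lower-order terms cancel with the polynomial part, so the numerator is (82)·h^3 + o(h^3), and the limit is (82)/(4) = 41/2.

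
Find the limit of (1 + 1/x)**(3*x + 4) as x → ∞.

e^(3)

Let L be the limit and take ln: ln L = lim (3x + 4)·ln(1 + 1/x) = lim (3x + 4)·(1/x + O(1/x²)) = 3.
Hence L = e^(3).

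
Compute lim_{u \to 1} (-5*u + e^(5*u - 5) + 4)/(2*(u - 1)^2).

Direct substitution gives 0/0.
Apply L'Hôpital: lim (5*e^(5*u - 5) - 5)/(4*u - 4), still 0/0.
After 2 applications of L'Hôpital's rule the quotient is (25*e^(5*u - 5))/(4); substituting u = 1 gives 25/4.

25/4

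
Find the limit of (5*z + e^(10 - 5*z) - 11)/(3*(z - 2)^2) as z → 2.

25/6

Direct substitution gives 0/0.
Apply L'Hôpital: lim (5 - 5*e^(10 - 5*z))/(6*z - 12), still 0/0.
After 2 applications of L'Hôpital's rule the quotient is (25*e^(10 - 5*z))/(6); substituting z = 2 gives 25/6.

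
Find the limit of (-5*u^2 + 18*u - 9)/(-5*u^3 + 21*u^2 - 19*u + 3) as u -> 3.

3/7

Since u = 3 makes numerator and denominator zero, (u - 3) divides both.
Cancelling it gives (3 - 5*u)/(-5*u^2 + 6*u - 1); now plug in u = 3 to get 3/7.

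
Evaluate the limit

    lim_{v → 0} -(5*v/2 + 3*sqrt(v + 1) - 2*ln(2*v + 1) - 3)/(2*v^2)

Substitution gives 0/0 (the numerator vanishes to order 2).
Expand each term to order v^2: the coefficient of v^2 in -2·ln(1 + 2v) is 4 and in 3·√(1 + v) is -3/8.
Lower-order terms cancel with the polynomial part, so the numerator is (29/8)·v^2 + o(v^2), and the limit is (29/8)/(-2) = -29/16.

-29/16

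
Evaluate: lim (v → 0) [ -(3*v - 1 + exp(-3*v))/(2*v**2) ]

Direct substitution gives 0/0.
Apply L'Hôpital: lim (3 - 3*e^(-3*v))/(-4*v), still 0/0.
After 2 applications of L'Hôpital's rule the quotient is (9*e^(-3*v))/(-4); substituting v = 0 gives -9/4.

-9/4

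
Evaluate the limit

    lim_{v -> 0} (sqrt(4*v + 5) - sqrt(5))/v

Substitution gives 0/0. Multiply numerator and denominator by the conjugate √(5 + 4v) + √5.
The numerator becomes (5 + 4v) − 5 = 4v, so the expression simplifies to 4/(√(5 + 4v) + √5).
Letting v → 0 gives 4/(2√5) = 2*√(5)/5.

2*√(5)/5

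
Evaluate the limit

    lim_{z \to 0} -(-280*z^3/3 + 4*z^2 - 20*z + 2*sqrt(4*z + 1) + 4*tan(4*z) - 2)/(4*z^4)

5

Substitution gives 0/0 (the numerator vanishes to order 4).
Expand each term to order z^4: the coefficient of z^4 in 4·tan(4z) is 0 and in 2·√(1 + 4z) is -20.
Lower-order terms cancel with the polynomial part, so the numerator is (-20)·z^4 + o(z^4), and the limit is (-20)/(-4) = 5.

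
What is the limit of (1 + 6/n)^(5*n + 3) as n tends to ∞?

The base → 1 and the exponent → ∞: a 1^∞ form.
Take logarithms: (5n + 3)·ln(1 + 6/n). Since ln(1+u) ~ u for small u, this behaves like (5n)·(6/n) → 30.
So the limit is e^(30).

e^(30)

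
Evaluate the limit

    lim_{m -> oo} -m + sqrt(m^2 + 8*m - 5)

An ∞ − ∞ form. Rationalising with the conjugate, the difference becomes (8m - 5) / (√(m^2 + 8*m - 5) + m).
For large m the denominator behaves like 2·m, so the quotient tends to 8/2 = 4.

4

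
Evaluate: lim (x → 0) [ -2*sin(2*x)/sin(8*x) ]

-1/2

Substitution gives 0/0.
Divide numerator and denominator by x: sin(2x)/x → 2 and sin(8x)/x → 8, so the limit is -2·2/8 = -1/2.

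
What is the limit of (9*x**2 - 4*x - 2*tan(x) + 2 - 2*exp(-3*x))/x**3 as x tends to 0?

Substitution gives 0/0 (the numerator vanishes to order 3).
Expand each term to order x^3: the coefficient of x^3 in -2·e^(-3x) is 9 and in -2·tan(x) is -2/3.
Lower-order terms cancel with the polynomial part, so the numerator is (25/3)·x^3 + o(x^3), and the limit is (25/3)/(1) = 25/3.

25/3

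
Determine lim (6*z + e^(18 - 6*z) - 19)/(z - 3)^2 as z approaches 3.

Direct substitution gives 0/0.
Apply L'Hôpital: lim (6 - 6*e^(18 - 6*z))/(2*z - 6), still 0/0.
After 2 applications of L'Hôpital's rule the quotient is (36*e^(18 - 6*z))/(2); substituting z = 3 gives 18.

18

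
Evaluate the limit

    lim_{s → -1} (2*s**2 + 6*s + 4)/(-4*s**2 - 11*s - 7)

-2/3

At s = -1 both the top and bottom vanish — a removable singularity. Factoring out (s + 1) from each leaves (2*s + 4)/(-4*s - 7), which at s = -1 equals -2/3.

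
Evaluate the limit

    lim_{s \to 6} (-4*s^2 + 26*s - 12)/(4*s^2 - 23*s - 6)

Direct substitution gives 0/0, so factor. Both numerator and denominator have (s - 6) as a factor.
After cancelling, the expression reduces to (2 - 4*s)/(4*s + 1).
Substituting s = 6 gives -22/25.

-22/25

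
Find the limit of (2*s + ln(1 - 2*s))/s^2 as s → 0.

-2

Direct substitution gives 0/0.
Apply L'Hôpital: lim (2 - 2/(1 - 2*s))/(2*s), still 0/0.
After 2 applications of L'Hôpital's rule the quotient is (-4/(1 - 2*s)^2)/(2); substituting s = 0 gives -2.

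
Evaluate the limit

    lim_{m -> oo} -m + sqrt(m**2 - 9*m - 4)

-9/2

An ∞ − ∞ form. Rationalising with the conjugate, the difference becomes (-9m - 4) / (√(m^2 - 9*m - 4) + m).
For large m the denominator behaves like 2·m, so the quotient tends to -9/2 = -9/2.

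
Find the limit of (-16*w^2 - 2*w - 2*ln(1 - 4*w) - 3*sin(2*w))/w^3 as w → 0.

140/3

Substitution gives 0/0 (the numerator vanishes to order 3).
Expand each term to order w^3: the coefficient of w^3 in -2·ln(1 - 4w) is 128/3 and in -3·sin(2w) is 4.
Lower-order terms cancel with the polynomial part, so the numerator is (140/3)·w^3 + o(w^3), and the limit is (140/3)/(1) = 140/3.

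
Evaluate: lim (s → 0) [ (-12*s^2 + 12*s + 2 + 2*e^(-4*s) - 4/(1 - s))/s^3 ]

-76/3

Substitution gives 0/0 (the numerator vanishes to order 3).
Expand each term to order s^3: the coefficient of s^3 in 2·e^(-4s) is -64/3 and in -4·1/(1 - s) is -4.
Lower-order terms cancel with the polynomial part, so the numerator is (-76/3)·s^3 + o(s^3), and the limit is (-76/3)/(1) = -76/3.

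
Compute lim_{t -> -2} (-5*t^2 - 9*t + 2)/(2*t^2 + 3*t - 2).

-11/5

Since t = -2 makes numerator and denominator zero, (t + 2) divides both.
Cancelling it gives (1 - 5*t)/(2*t - 1); now plug in t = -2 to get -11/5.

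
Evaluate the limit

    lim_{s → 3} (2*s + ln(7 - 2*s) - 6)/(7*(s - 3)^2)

Direct substitution gives 0/0.
Apply L'Hôpital: lim (2 - 2/(7 - 2*s))/(14*s - 42), still 0/0.
After 2 applications of L'Hôpital's rule the quotient is (-4/(7 - 2*s)^2)/(14); substituting s = 3 gives -2/7.

-2/7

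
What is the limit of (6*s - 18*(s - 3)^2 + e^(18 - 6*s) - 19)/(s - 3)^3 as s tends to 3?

-36

Direct substitution gives 0/0.
Apply L'Hôpital: lim (-36*s - 6*e^(18 - 6*s) + 114)/(3*(s - 3)^2), still 0/0.
Apply L'Hôpital: lim (36*e^(18 - 6*s) - 36)/(6*s - 18), still 0/0.
After 3 applications of L'Hôpital's rule the quotient is (-216*e^(18 - 6*s))/(6); substituting s = 3 gives -36.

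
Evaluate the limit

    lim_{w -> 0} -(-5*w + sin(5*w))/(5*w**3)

Direct substitution gives 0/0.
Apply L'Hôpital: lim (5*cos(5*w) - 5)/(-15*w^2), still 0/0.
Apply L'Hôpital: lim (-25*sin(5*w))/(-30*w), still 0/0.
After 3 applications of L'Hôpital's rule the quotient is (-125*cos(5*w))/(-30); substituting w = 0 gives 25/6.

25/6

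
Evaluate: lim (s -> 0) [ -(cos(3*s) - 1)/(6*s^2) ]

Direct substitution gives 0/0.
Apply L'Hôpital: lim (-3*sin(3*s))/(-12*s), still 0/0.
After 2 applications of L'Hôpital's rule the quotient is (-9*cos(3*s))/(-12); substituting s = 0 gives 3/4.

3/4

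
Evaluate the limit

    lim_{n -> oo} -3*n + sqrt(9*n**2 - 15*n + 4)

-5/2

An ∞ − ∞ form. Rationalising with the conjugate, the difference becomes (-15n + 4) / (√(9*n^2 - 15*n + 4) + 3n).
For large n the denominator behaves like 2·3n, so the quotient tends to -15/6 = -5/2.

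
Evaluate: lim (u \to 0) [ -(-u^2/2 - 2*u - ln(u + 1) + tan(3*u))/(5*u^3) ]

-26/15

Substitution gives 0/0; apply L'Hôpital's rule 3 times.
After differentiating numerator and denominator 3 times the quotient is (2*(27*(u + 1)^3*(3*tan(3*u)^2 + 1)/cos(3*u)^2 - 1)/(u + 1)^3)/(-30); at u = 0 this is -26/15.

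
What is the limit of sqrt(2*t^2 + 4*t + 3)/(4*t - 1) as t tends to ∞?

√(2)/4

For large |t|, √(2*t^2 + 4*t + 3) ≈ √2·|t| and the denominator ≈ 4t.
Since t → +∞, |t| = t, giving √2/(4) = √(2)/4.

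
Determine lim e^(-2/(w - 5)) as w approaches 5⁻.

As w → 5⁻, -2/(w - 5) → +∞, so e^(-2/(w - 5)) → ∞.

∞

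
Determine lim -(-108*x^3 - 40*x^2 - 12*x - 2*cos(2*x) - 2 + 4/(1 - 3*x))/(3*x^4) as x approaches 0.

Substitution gives 0/0 (the numerator vanishes to order 4).
Expand each term to order x^4: the coefficient of x^4 in -2·cos(2x) is -4/3 and in 4·1/(1 - 3x) is 324.
Lower-order terms cancel with the polynomial part, so the numerator is (968/3)·x^4 + o(x^4), and the limit is (968/3)/(-3) = -968/9.

-968/9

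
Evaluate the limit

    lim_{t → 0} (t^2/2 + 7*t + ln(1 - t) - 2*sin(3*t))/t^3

26/3

Substitution gives 0/0 (the numerator vanishes to order 3).
Expand each term to order t^3: the coefficient of t^3 in -2·sin(3t) is 9 and in ln(1 - t) is -1/3.
Lower-order terms cancel with the polynomial part, so the numerator is (26/3)·t^3 + o(t^3), and the limit is (26/3)/(1) = 26/3.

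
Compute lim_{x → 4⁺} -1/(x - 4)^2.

-∞

As x → 4⁺, (x - 4) → 0⁺, so (x - 4)^2 → 0⁺ and -1/(x - 4)^2 → -∞.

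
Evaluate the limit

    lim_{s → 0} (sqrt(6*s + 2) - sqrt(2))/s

Substitution gives 0/0. Multiply numerator and denominator by the conjugate √(2 + 6s) + √2.
The numerator becomes (2 + 6s) − 2 = 6s, so the expression simplifies to 6/(√(2 + 6s) + √2).
Letting s → 0 gives 6/(2√2) = 3*√(2)/2.

3*√(2)/2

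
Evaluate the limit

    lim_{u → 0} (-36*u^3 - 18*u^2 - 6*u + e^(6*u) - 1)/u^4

Direct substitution gives 0/0.
Apply L'Hôpital: lim (-108*u^2 - 36*u + 6*e^(6*u) - 6)/(4*u^3), still 0/0.
Apply L'Hôpital: lim (-216*u + 36*e^(6*u) - 36)/(12*u^2), still 0/0.
Apply L'Hôpital: lim (216*e^(6*u) - 216)/(24*u), still 0/0.
After 4 applications of L'Hôpital's rule the quotient is (1296*e^(6*u))/(24); substituting u = 0 gives 54.

54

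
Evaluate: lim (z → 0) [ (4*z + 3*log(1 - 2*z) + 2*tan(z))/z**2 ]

Substitution gives 0/0 (the numerator vanishes to order 2).
Expand each term to order z^2: the coefficient of z^2 in 3·ln(1 - 2z) is -6 and in 2·tan(z) is 0.
Lower-order terms cancel with the polynomial part, so the numerator is (-6)·z^2 + o(z^2), and the limit is (-6)/(1) = -6.

-6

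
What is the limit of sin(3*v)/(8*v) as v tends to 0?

3/8

Substitution gives 0/0.
Write it as (3/8)·sin(3v)/(3v); since sin(u)/u → 1, the limit is 3/8.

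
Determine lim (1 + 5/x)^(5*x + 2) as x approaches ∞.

e^(25)

The base → 1 and the exponent → ∞: a 1^∞ form.
Take logarithms: (5x + 2)·ln(1 + 5/x). Since ln(1+u) ~ u for small u, this behaves like (5x)·(5/x) → 25.
So the limit is e^(25).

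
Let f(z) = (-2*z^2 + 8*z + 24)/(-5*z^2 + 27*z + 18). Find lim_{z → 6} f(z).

Direct substitution gives 0/0, so factor. Both numerator and denominator have (z - 6) as a factor.
After cancelling, the expression reduces to (-2*z - 4)/(-5*z - 3).
Substituting z = 6 gives 16/33.

16/33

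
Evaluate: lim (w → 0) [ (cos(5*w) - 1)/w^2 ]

Direct substitution gives 0/0.
Apply L'Hôpital: lim (-5*sin(5*w))/(2*w), still 0/0.
After 2 applications of L'Hôpital's rule the quotient is (-25*cos(5*w))/(2); substituting w = 0 gives -25/2.

-25/2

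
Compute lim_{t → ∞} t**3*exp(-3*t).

0

Write as t^3/e^{3t}, an ∞/∞ form.
Exponential growth dominates any polynomial, so repeated L'Hôpital (or the standard result) gives 0.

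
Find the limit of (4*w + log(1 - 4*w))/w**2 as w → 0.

-8

Direct substitution gives 0/0.
Apply L'Hôpital: lim (4 - 4/(1 - 4*w))/(2*w), still 0/0.
After 2 applications of L'Hôpital's rule the quotient is (-16/(1 - 4*w)^2)/(2); substituting w = 0 gives -8.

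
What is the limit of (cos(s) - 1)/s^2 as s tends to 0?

Direct substitution gives 0/0.
Apply L'Hôpital: lim (-sin(s))/(2*s), still 0/0.
After 2 applications of L'Hôpital's rule the quotient is (-cos(s))/(2); substituting s = 0 gives -1/2.

-1/2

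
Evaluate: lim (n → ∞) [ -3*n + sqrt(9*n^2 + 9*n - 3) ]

An ∞ − ∞ form. Rationalising with the conjugate, the difference becomes (9n - 3) / (√(9*n^2 + 9*n - 3) + 3n).
For large n the denominator behaves like 2·3n, so the quotient tends to 9/6 = 3/2.

3/2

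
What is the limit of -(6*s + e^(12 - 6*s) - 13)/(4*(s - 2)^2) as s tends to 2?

-9/2

Direct substitution gives 0/0.
Apply L'Hôpital: lim (6 - 6*e^(12 - 6*s))/(16 - 8*s), still 0/0.
After 2 applications of L'Hôpital's rule the quotient is (36*e^(12 - 6*s))/(-8); substituting s = 2 gives -9/2.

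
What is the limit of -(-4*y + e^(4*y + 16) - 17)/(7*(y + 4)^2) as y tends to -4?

Direct substitution gives 0/0.
Apply L'Hôpital: lim (4*e^(4*y + 16) - 4)/(-14*y - 56), still 0/0.
After 2 applications of L'Hôpital's rule the quotient is (16*e^(4*y + 16))/(-14); substituting y = -4 gives -8/7.

-8/7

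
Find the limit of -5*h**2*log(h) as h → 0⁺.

0

This is a 0·(−∞) form. Rewrite as -5·ln(h) / h^(−2) and apply L'Hôpital:
the derivative quotient is -5·(1/h) / (−2·h^(−3)) = (5/2)·h^2 → 0.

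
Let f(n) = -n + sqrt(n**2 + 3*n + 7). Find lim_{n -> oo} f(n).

An ∞ − ∞ form. Rationalising with the conjugate, the difference becomes (3n + 7) / (√(n^2 + 3*n + 7) + n).
For large n the denominator behaves like 2·n, so the quotient tends to 3/2 = 3/2.

3/2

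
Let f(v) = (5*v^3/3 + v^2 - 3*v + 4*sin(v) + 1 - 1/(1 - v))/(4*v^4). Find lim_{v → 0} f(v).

-1/4

Substitution gives 0/0 (the numerator vanishes to order 4).
Expand each term to order v^4: the coefficient of v^4 in 4·sin(v) is 0 and in −1/(1 - v) is -1.
Lower-order terms cancel with the polynomial part, so the numerator is (-1)·v^4 + o(v^4), and the limit is (-1)/(4) = -1/4.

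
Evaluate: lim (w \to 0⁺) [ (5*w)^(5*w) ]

Base → 0⁺ and exponent → 0⁺: a 0^0 form.
Take logs: 5w·ln(5w). This is 0·(−∞); rewriting as ln(5w)/(1/(5w)) and applying L'Hôpital gives 0.
Hence the limit is e^0 = 1.

1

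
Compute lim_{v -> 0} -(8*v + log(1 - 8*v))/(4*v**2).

8

Direct substitution gives 0/0.
Apply L'Hôpital: lim (8 - 8/(1 - 8*v))/(-8*v), still 0/0.
After 2 applications of L'Hôpital's rule the quotient is (-64/(1 - 8*v)^2)/(-8); substituting v = 0 gives 8.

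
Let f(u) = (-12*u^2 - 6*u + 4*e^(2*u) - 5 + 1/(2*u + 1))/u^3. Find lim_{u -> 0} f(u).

Substitution gives 0/0; apply L'Hôpital's rule 3 times.
After differentiating numerator and denominator 3 times the quotient is (32*e^(2*u) - 48/(2*u + 1)^4)/(6); at u = 0 this is -8/3.

-8/3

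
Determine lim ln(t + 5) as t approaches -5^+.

As t → -5⁺, t + 5 → 0⁺ and ln(t + 5) → −∞.
Multiplying by 1 gives -∞.

-∞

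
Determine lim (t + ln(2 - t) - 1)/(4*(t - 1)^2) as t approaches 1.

-1/8

Direct substitution gives 0/0.
Apply L'Hôpital: lim (1 - 1/(2 - t))/(8*t - 8), still 0/0.
After 2 applications of L'Hôpital's rule the quotient is (-1/(2 - t)^2)/(8); substituting t = 1 gives -1/8.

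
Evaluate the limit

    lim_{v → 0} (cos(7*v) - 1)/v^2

-49/2

Direct substitution gives 0/0.
Apply L'Hôpital: lim (-7*sin(7*v))/(2*v), still 0/0.
After 2 applications of L'Hôpital's rule the quotient is (-49*cos(7*v))/(2); substituting v = 0 gives -49/2.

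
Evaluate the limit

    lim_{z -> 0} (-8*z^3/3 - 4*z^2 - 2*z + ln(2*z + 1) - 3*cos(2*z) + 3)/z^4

Substitution gives 0/0; apply L'Hôpital's rule 4 times.
After differentiating numerator and denominator 4 times the quotient is (-48*cos(2*z) - 96/(2*z + 1)^4)/(24); at z = 0 this is -6.

-6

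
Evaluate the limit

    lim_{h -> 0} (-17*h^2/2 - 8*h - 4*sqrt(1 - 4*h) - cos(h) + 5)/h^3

16

Substitution gives 0/0; apply L'Hôpital's rule 3 times.
After differentiating numerator and denominator 3 times the quotient is (-sin(h) + 96/(1 - 4*h)^(5/2))/(6); at h = 0 this is 16.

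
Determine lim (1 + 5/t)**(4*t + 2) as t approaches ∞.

e^(20)

The base → 1 and the exponent → ∞: a 1^∞ form.
Take logarithms: (4t + 2)·ln(1 + 5/t). Since ln(1+u) ~ u for small u, this behaves like (4t)·(5/t) → 20.
So the limit is e^(20).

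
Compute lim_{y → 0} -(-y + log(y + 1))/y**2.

1/2

Direct substitution gives 0/0.
Apply L'Hôpital: lim (-1 + 1/(y + 1))/(-2*y), still 0/0.
After 2 applications of L'Hôpital's rule the quotient is (-1/(y + 1)^2)/(-2); substituting y = 0 gives 1/2.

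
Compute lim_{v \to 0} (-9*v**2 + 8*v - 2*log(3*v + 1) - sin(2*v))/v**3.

Substitution gives 0/0 (the numerator vanishes to order 3).
Expand each term to order v^3: the coefficient of v^3 in -2·ln(1 + 3v) is -18 and in −sin(2v) is 4/3.
Lower-order terms cancel with the polynomial part, so the numerator is (-50/3)·v^3 + o(v^3), and the limit is (-50/3)/(1) = -50/3.

-50/3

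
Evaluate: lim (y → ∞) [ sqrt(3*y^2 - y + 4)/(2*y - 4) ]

√(3)/2

For large |y|, √(3*y^2 - y + 4) ≈ √3·|y| and the denominator ≈ 2y.
Since y → +∞, |y| = y, giving √3/(2) = √(3)/2.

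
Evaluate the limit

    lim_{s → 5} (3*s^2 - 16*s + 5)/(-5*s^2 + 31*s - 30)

-14/19

Since s = 5 makes numerator and denominator zero, (s - 5) divides both.
Cancelling it gives (3*s - 1)/(6 - 5*s); now plug in s = 5 to get -14/19.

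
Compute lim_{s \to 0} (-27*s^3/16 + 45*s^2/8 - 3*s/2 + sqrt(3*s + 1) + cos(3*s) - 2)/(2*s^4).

Substitution gives 0/0; apply L'Hôpital's rule 4 times.
After differentiating numerator and denominator 4 times the quotient is (81*cos(3*s) - 1215/(16*(3*s + 1)^(7/2)))/(48); at s = 0 this is 27/256.

27/256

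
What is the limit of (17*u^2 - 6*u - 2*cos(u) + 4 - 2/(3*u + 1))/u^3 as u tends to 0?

54

Substitution gives 0/0 (the numerator vanishes to order 3).
Expand each term to order u^3: the coefficient of u^3 in -2·cos(u) is 0 and in -2·1/(1 + 3u) is 54.
Lower-order terms cancel with the polynomial part, so the numerator is (54)·u^3 + o(u^3), and the limit is (54)/(1) = 54.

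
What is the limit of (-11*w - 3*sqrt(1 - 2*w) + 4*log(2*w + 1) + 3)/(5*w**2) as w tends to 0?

-13/10

Substitution gives 0/0; apply L'Hôpital's rule 2 times.
After differentiating numerator and denominator 2 times the quotient is (-16/(2*w + 1)^2 + 3/(1 - 2*w)^(3/2))/(10); at w = 0 this is -13/10.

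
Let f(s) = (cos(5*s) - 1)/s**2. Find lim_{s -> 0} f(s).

-25/2

Direct substitution gives 0/0.
Apply L'Hôpital: lim (-5*sin(5*s))/(2*s), still 0/0.
After 2 applications of L'Hôpital's rule the quotient is (-25*cos(5*s))/(2); substituting s = 0 gives -25/2.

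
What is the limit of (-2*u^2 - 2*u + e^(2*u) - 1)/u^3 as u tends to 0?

4/3

Direct substitution gives 0/0.
Apply L'Hôpital: lim (-4*u + 2*e^(2*u) - 2)/(3*u^2), still 0/0.
Apply L'Hôpital: lim (4*e^(2*u) - 4)/(6*u), still 0/0.
After 3 applications of L'Hôpital's rule the quotient is (8*e^(2*u))/(6); substituting u = 0 gives 4/3.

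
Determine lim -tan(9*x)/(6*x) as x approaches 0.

Substitution gives 0/0.
Since tan(u)/u → 1 as u → 0, tan(9x)/(9x) → 1 and the limit is 9/(-6) = -3/2.

-3/2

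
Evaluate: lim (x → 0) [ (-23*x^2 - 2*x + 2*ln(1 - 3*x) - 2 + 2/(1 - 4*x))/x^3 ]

Substitution gives 0/0; apply L'Hôpital's rule 3 times.
After differentiating numerator and denominator 3 times the quotient is (768/(4*x - 1)^4 + 108/(3*x - 1)^3)/(6); at x = 0 this is 110.

110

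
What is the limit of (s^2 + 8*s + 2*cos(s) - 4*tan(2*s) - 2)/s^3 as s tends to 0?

Substitution gives 0/0; apply L'Hôpital's rule 3 times.
After differentiating numerator and denominator 3 times the quotient is (2*sin(s) - 192*tan(2*s)^4 - 256*tan(2*s)^2 - 64)/(6); at s = 0 this is -32/3.

-32/3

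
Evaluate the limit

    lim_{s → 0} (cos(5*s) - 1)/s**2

-25/2

Direct substitution gives 0/0.
Apply L'Hôpital: lim (-5*sin(5*s))/(2*s), still 0/0.
After 2 applications of L'Hôpital's rule the quotient is (-25*cos(5*s))/(2); substituting s = 0 gives -25/2.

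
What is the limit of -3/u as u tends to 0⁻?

As u → 0⁻, (u) → 0⁻, so (u)^1 → 0⁻ and -3/(u)^1 → ∞.

∞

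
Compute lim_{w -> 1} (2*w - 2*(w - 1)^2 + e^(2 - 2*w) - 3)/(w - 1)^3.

Direct substitution gives 0/0.
Apply L'Hôpital: lim (-4*w - 2*e^(2 - 2*w) + 6)/(3*(w - 1)^2), still 0/0.
Apply L'Hôpital: lim (4*e^(2 - 2*w) - 4)/(6*w - 6), still 0/0.
After 3 applications of L'Hôpital's rule the quotient is (-8*e^(2 - 2*w))/(6); substituting w = 1 gives -4/3.

-4/3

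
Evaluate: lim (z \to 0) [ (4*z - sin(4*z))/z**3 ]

Direct substitution gives 0/0.
Apply L'Hôpital: lim (4 - 4*cos(4*z))/(3*z^2), still 0/0.
Apply L'Hôpital: lim (16*sin(4*z))/(6*z), still 0/0.
After 3 applications of L'Hôpital's rule the quotient is (64*cos(4*z))/(6); substituting z = 0 gives 32/3.

32/3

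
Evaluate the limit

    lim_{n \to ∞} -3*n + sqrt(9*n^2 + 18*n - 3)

This has the form ∞ − ∞. Multiply and divide by the conjugate √(9*n^2 + 18*n - 3) + 3n.
That gives (18n - 3) / (√(9*n^2 + 18*n - 3) + 3n).
Divide numerator and denominator by n: the limit is 18/(2·3) = 3.

3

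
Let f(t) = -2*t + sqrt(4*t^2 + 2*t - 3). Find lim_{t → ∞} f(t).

An ∞ − ∞ form. Rationalising with the conjugate, the difference becomes (2t - 3) / (√(4*t^2 + 2*t - 3) + 2t).
For large t the denominator behaves like 2·2t, so the quotient tends to 2/4 = 1/2.

1/2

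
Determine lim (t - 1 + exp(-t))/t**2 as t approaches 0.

Direct substitution gives 0/0.
Apply L'Hôpital: lim (1 - e^(-t))/(2*t), still 0/0.
After 2 applications of L'Hôpital's rule the quotient is (e^(-t))/(2); substituting t = 0 gives 1/2.

1/2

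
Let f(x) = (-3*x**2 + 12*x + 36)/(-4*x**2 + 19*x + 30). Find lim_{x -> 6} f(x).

Direct substitution gives 0/0, so factor. Both numerator and denominator have (x - 6) as a factor.
After cancelling, the expression reduces to (-3*x - 6)/(-4*x - 5).
Substituting x = 6 gives 24/29.

24/29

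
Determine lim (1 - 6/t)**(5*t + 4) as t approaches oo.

e^(-30)

Let L be the limit and take ln: ln L = lim (5t + 4)·ln(1 - 6/t) = lim (5t + 4)·(-6/t + O(1/t²)) = -30.
Hence L = e^(-30).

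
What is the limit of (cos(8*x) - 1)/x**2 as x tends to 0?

Direct substitution gives 0/0.
Apply L'Hôpital: lim (-8*sin(8*x))/(2*x), still 0/0.
After 2 applications of L'Hôpital's rule the quotient is (-64*cos(8*x))/(2); substituting x = 0 gives -32.

-32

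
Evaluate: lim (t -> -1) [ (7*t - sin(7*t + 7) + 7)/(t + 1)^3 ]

Direct substitution gives 0/0.
Apply L'Hôpital: lim (7 - 7*cos(7*t + 7))/(3*(t + 1)^2), still 0/0.
Apply L'Hôpital: lim (49*sin(7*t + 7))/(6*t + 6), still 0/0.
After 3 applications of L'Hôpital's rule the quotient is (343*cos(7*t + 7))/(6); substituting t = -1 gives 343/6.

343/6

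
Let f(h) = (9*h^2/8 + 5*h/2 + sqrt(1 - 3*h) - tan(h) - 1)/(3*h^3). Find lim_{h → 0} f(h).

Substitution gives 0/0; apply L'Hôpital's rule 3 times.
After differentiating numerator and denominator 3 times the quotient is (4/cos(h)^2 - 6/cos(h)^4 - 81/(8*(1 - 3*h)^(5/2)))/(18); at h = 0 this is -97/144.

-97/144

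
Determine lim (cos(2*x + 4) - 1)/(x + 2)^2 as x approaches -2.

Direct substitution gives 0/0.
Apply L'Hôpital: lim (-2*sin(2*x + 4))/(2*x + 4), still 0/0.
After 2 applications of L'Hôpital's rule the quotient is (-4*cos(2*x + 4))/(2); substituting x = -2 gives -2.

-2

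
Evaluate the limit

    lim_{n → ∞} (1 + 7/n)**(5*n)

e^(35)

The base → 1 and the exponent → ∞: a 1^∞ form.
Take logarithms: (5n)·ln(1 + 7/n). Since ln(1+u) ~ u for small u, this behaves like (5n)·(7/n) → 35.
So the limit is e^(35).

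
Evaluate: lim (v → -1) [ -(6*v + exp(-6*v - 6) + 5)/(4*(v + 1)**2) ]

Direct substitution gives 0/0.
Apply L'Hôpital: lim (6 - 6*e^(-6*v - 6))/(-8*v - 8), still 0/0.
After 2 applications of L'Hôpital's rule the quotient is (36*e^(-6*v - 6))/(-8); substituting v = -1 gives -9/2.

-9/2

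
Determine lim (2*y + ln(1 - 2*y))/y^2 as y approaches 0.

-2

Direct substitution gives 0/0.
Apply L'Hôpital: lim (2 - 2/(1 - 2*y))/(2*y), still 0/0.
After 2 applications of L'Hôpital's rule the quotient is (-4/(1 - 2*y)^2)/(2); substituting y = 0 gives -2.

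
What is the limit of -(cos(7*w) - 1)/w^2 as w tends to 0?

49/2

Direct substitution gives 0/0.
Apply L'Hôpital: lim (-7*sin(7*w))/(-2*w), still 0/0.
After 2 applications of L'Hôpital's rule the quotient is (-49*cos(7*w))/(-2); substituting w = 0 gives 49/2.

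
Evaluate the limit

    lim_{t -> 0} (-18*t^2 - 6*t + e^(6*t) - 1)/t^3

Direct substitution gives 0/0.
Apply L'Hôpital: lim (-36*t + 6*e^(6*t) - 6)/(3*t^2), still 0/0.
Apply L'Hôpital: lim (36*e^(6*t) - 36)/(6*t), still 0/0.
After 3 applications of L'Hôpital's rule the quotient is (216*e^(6*t))/(6); substituting t = 0 gives 36.

36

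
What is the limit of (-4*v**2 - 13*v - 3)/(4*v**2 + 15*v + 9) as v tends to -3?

-11/9

Direct substitution gives 0/0, so factor. Both numerator and denominator have (v + 3) as a factor.
After cancelling, the expression reduces to (-4*v - 1)/(4*v + 3).
Substituting v = -3 gives -11/9.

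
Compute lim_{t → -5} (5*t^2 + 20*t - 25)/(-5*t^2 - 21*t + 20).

-30/29

Direct substitution gives 0/0, so factor. Both numerator and denominator have (t + 5) as a factor.
After cancelling, the expression reduces to (5*t - 5)/(4 - 5*t).
Substituting t = -5 gives -30/29.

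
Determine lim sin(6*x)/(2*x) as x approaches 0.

3

Substitution gives 0/0.
Write it as (6/2)·sin(6x)/(6x); since sin(u)/u → 1, the limit is 3.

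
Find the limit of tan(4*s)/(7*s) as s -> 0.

Substitution gives 0/0.
Since tan(u)/u → 1 as u → 0, tan(4s)/(4s) → 1 and the limit is 4/7.

4/7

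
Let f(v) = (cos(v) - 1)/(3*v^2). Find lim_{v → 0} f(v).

-1/6

Direct substitution gives 0/0.
Apply L'Hôpital: lim (-sin(v))/(6*v), still 0/0.
After 2 applications of L'Hôpital's rule the quotient is (-cos(v))/(6); substituting v = 0 gives -1/6.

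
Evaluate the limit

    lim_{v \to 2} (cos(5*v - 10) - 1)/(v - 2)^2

-25/2

Direct substitution gives 0/0.
Apply L'Hôpital: lim (-5*sin(5*v - 10))/(2*v - 4), still 0/0.
After 2 applications of L'Hôpital's rule the quotient is (-25*cos(5*v - 10))/(2); substituting v = 2 gives -25/2.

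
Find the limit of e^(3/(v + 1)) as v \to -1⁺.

As v → -1⁺, 3/(v + 1) → +∞, so e^(3/(v + 1)) → ∞.

∞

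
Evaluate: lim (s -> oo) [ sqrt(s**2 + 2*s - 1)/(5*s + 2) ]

1/5

For large |s|, √(s^2 + 2*s - 1) ≈ √1·|s| and the denominator ≈ 5s.
Since s → +∞, |s| = s, giving √1/(5) = 1/5.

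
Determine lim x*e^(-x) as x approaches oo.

0

Write as x^1/e^{1x}, an ∞/∞ form.
Exponential growth dominates any polynomial, so repeated L'Hôpital (or the standard result) gives 0.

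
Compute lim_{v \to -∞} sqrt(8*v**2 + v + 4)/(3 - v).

2*√(2)

For large |v|, √(8*v^2 + v + 4) ≈ √8·|v| and the denominator ≈ -v.
Since v → −∞, |v| = −v, giving −√8/(-1) = 2*√(2).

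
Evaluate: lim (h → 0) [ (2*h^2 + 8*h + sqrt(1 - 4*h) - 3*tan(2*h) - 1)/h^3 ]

Substitution gives 0/0; apply L'Hôpital's rule 3 times.
After differentiating numerator and denominator 3 times the quotient is (-96*tan(2*h)^2/cos(2*h)^2 - 48/cos(2*h)^4 - 24/(1 - 4*h)^(5/2))/(6); at h = 0 this is -12.

-12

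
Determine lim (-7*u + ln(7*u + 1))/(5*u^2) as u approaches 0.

-49/10

Direct substitution gives 0/0.
Apply L'Hôpital: lim (-7 + 7/(7*u + 1))/(10*u), still 0/0.
After 2 applications of L'Hôpital's rule the quotient is (-49/(7*u + 1)^2)/(10); substituting u = 0 gives -49/10.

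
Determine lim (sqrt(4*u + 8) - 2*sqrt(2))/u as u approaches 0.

A 0/0 form; rationalise with √(8 + 4u) + √8. This collapses the numerator to 4u, leaving 4/(√(8 + 4u) + √8) → 4/(2√8) = √(2)/2.

√(2)/2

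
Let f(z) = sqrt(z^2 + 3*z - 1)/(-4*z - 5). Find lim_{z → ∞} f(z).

-1/4

For large |z|, √(z^2 + 3*z - 1) ≈ √1·|z| and the denominator ≈ -4z.
Since z → +∞, |z| = z, giving √1/(-4) = -1/4.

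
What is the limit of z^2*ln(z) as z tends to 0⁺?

This is a 0·(−∞) form. Rewrite as 1·ln(z) / z^(−2) and apply L'Hôpital:
the derivative quotient is 1·(1/z) / (−2·z^(−3)) = (-1/2)·z^2 → 0.

0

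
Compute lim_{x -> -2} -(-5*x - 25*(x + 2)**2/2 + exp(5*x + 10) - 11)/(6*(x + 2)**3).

Direct substitution gives 0/0.
Apply L'Hôpital: lim (-25*x + 5*e^(5*x + 10) - 55)/(-18*(x + 2)^2), still 0/0.
Apply L'Hôpital: lim (25*e^(5*x + 10) - 25)/(-36*x - 72), still 0/0.
After 3 applications of L'Hôpital's rule the quotient is (125*e^(5*x + 10))/(-36); substituting x = -2 gives -125/36.

-125/36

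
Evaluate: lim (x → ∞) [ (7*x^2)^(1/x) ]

Base → ∞ and exponent → 0: an ∞^0 form.
Take logs: (1/x)·ln(7·x^2) = (ln 7 + 2·ln x)/x → 0.
So the limit is e^0 = 1.

1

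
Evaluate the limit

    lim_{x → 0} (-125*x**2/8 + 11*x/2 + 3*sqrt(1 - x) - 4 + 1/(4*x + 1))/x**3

Substitution gives 0/0 (the numerator vanishes to order 3).
Expand each term to order x^3: the coefficient of x^3 in 3·√(1 - x) is -3/16 and in 1/(1 + 4x) is -64.
Lower-order terms cancel with the polynomial part, so the numerator is (-1027/16)·x^3 + o(x^3), and the limit is (-1027/16)/(1) = -1027/16.

-1027/16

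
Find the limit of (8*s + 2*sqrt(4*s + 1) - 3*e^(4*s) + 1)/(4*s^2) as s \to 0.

Substitution gives 0/0; apply L'Hôpital's rule 2 times.
After differentiating numerator and denominator 2 times the quotient is (-48*e^(4*s) - 8/(4*s + 1)^(3/2))/(8); at s = 0 this is -7.

-7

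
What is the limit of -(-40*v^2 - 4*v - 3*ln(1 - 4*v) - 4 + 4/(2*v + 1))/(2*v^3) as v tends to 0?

-16

Substitution gives 0/0; apply L'Hôpital's rule 3 times.
After differentiating numerator and denominator 3 times the quotient is (-384/(4*v - 1)^3 - 192/(2*v + 1)^4)/(-12); at v = 0 this is -16.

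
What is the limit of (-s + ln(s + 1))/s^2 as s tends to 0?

Direct substitution gives 0/0.
Apply L'Hôpital: lim (-1 + 1/(s + 1))/(2*s), still 0/0.
After 2 applications of L'Hôpital's rule the quotient is (-1/(s + 1)^2)/(2); substituting s = 0 gives -1/2.

-1/2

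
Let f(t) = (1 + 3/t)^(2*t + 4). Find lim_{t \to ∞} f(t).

Let L be the limit and take ln: ln L = lim (2t + 4)·ln(1 + 3/t) = lim (2t + 4)·(3/t + O(1/t²)) = 6.
Hence L = e^(6).

e^(6)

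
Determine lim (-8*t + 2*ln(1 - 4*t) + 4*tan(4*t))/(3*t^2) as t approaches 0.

-16/3

Substitution gives 0/0 (the numerator vanishes to order 2).
Expand each term to order t^2: the coefficient of t^2 in 4·tan(4t) is 0 and in 2·ln(1 - 4t) is -16.
Lower-order terms cancel with the polynomial part, so the numerator is (-16)·t^2 + o(t^2), and the limit is (-16)/(3) = -16/3.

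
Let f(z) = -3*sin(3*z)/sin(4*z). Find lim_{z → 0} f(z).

-9/4

Substitution gives 0/0.
Divide numerator and denominator by z: sin(3z)/z → 3 and sin(4z)/z → 4, so the limit is -3·3/4 = -9/4.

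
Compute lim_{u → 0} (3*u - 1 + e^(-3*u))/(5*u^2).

9/10

Direct substitution gives 0/0.
Apply L'Hôpital: lim (3 - 3*e^(-3*u))/(10*u), still 0/0.
After 2 applications of L'Hôpital's rule the quotient is (9*e^(-3*u))/(10); substituting u = 0 gives 9/10.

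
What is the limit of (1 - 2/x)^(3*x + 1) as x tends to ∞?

Write it as [(1 - 2/x)^x]^(3) · (1 - 2/x)^(1). The bracketed term tends to e^(-2) and the second factor to 1, so the limit is e^(-6).

e^(-6)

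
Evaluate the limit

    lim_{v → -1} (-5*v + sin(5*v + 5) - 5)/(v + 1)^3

-125/6

Direct substitution gives 0/0.
Apply L'Hôpital: lim (5*cos(5*v + 5) - 5)/(3*(v + 1)^2), still 0/0.
Apply L'Hôpital: lim (-25*sin(5*v + 5))/(6*v + 6), still 0/0.
After 3 applications of L'Hôpital's rule the quotient is (-125*cos(5*v + 5))/(6); substituting v = -1 gives -125/6.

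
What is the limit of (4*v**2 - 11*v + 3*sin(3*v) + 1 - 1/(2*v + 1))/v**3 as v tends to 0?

Substitution gives 0/0 (the numerator vanishes to order 3).
Expand each term to order v^3: the coefficient of v^3 in 3·sin(3v) is -27/2 and in −1/(1 + 2v) is 8.
Lower-order terms cancel with the polynomial part, so the numerator is (-11/2)·v^3 + o(v^3), and the limit is (-11/2)/(1) = -11/2.

-11/2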